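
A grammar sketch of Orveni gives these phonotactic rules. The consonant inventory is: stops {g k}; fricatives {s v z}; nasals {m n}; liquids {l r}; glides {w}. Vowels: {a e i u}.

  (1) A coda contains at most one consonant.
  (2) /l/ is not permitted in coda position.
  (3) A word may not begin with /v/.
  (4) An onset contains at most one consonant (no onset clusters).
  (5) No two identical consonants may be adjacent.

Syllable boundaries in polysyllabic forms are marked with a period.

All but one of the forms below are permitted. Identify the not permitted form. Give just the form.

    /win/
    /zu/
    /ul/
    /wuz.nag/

/win/ — σ1 onset /w/, coda /n/ ok → permitted
/zu/ — σ1 onset /z/, coda /∅/ ok → permitted
/ul/ — violates constraint 2: syllable 1 coda contains /l/ → not permitted
/wuz.nag/ — σ1 onset /w/, coda /z/ ok; σ2 onset /n/, coda /g/ ok → permitted

/ul/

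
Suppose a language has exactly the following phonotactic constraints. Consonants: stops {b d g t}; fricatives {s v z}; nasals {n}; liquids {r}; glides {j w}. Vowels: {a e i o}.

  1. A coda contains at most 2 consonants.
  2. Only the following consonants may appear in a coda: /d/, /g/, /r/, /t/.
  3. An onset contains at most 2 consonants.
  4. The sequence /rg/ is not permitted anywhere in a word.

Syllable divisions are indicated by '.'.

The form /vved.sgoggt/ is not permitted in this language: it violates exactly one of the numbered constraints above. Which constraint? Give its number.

1

/vved.sgoggt/: syllable 2 coda /ggt/ has 3 consonants (> 2).
This is a violation of constraint 1: "A coda contains at most 2 consonants."
The remaining constraints (2, 3, 4) are satisfied.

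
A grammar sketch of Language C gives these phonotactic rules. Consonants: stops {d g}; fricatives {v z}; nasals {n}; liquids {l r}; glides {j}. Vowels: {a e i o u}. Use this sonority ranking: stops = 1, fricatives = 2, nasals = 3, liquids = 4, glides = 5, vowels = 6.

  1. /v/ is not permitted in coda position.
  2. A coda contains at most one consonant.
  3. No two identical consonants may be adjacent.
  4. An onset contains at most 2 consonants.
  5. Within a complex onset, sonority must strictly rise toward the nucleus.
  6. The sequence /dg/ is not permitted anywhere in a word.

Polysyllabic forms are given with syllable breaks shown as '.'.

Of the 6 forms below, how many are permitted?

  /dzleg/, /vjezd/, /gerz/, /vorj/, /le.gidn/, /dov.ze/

/dzleg/ — violates constraint 4: syllable 1 onset /dzl/ has 3 consonants (> 2) → not permitted
/vjezd/ — violates constraint 2: syllable 1 coda /zd/ has 2 consonants (> 1) → not permitted
/gerz/ — violates constraint 2: syllable 1 coda /rz/ has 2 consonants (> 1) → not permitted
/vorj/ — violates constraint 2: syllable 1 coda /rj/ has 2 consonants (> 1) → not permitted
/le.gidn/ — violates constraint 2: syllable 2 coda /dn/ has 2 consonants (> 1) → not permitted
/dov.ze/ — violates constraint 1: syllable 1 coda contains /v/ → not permitted
No form is permitted → 0.

0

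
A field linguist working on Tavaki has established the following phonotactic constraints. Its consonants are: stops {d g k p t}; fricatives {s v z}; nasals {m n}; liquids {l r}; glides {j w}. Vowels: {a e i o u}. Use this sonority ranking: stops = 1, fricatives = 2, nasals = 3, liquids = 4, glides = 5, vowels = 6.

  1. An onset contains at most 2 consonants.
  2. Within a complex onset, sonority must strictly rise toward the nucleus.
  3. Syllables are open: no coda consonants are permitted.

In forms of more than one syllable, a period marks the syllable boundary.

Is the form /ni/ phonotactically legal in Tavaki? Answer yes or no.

yes

/ni/ — σ1 onset /n/, coda /∅/ ok → phonotactically legal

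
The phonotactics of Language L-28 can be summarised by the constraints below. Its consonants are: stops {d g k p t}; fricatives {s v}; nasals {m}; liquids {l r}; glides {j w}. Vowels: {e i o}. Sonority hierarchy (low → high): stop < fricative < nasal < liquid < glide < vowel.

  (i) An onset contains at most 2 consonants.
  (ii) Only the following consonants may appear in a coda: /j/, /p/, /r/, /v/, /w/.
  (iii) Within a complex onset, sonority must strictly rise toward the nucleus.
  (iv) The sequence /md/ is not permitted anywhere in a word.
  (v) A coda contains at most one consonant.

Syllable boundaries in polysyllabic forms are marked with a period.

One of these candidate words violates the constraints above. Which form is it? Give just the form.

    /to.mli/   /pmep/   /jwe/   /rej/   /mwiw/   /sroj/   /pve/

/jwe/

/to.mli/ — σ1 onset /t/, coda /∅/ ok; σ2 onset /ml/ (3→4 rises), coda /∅/ ok → phonotactically legal
/pmep/ — σ1 onset /pm/ (1→3 rises), coda /p/ ok → phonotactically legal
/jwe/ — violates constraint (iii): syllable 1 onset /jw/: /j/ (glide, 5) → /w/ (glide, 5) does not rise → phonotactically illegal
/rej/ — σ1 onset /r/, coda /j/ ok → phonotactically legal
/mwiw/ — σ1 onset /mw/ (3→5 rises), coda /w/ ok → phonotactically legal
/sroj/ — σ1 onset /sr/ (2→4 rises), coda /j/ ok → phonotactically legal
/pve/ — σ1 onset /pv/ (1→2 rises), coda /∅/ ok → phonotactically legal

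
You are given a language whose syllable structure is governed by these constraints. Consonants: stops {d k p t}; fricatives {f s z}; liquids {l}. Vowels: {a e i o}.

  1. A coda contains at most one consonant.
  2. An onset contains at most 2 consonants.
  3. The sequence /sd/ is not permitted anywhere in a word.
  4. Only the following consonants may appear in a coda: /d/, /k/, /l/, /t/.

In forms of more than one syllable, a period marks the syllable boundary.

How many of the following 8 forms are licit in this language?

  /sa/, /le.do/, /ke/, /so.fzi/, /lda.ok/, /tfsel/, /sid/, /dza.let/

/sa/ — σ1 onset /s/, coda /∅/ ok → licit
/le.do/ — σ1 onset /l/, coda /∅/ ok; σ2 onset /d/, coda /∅/ ok → licit
/ke/ — σ1 onset /k/, coda /∅/ ok → licit
/so.fzi/ — σ1 onset /s/, coda /∅/ ok; σ2 onset /fz/ (2C), coda /∅/ ok → licit
/lda.ok/ — σ1 onset /ld/ (2C), coda /∅/ ok; σ2 onset /∅/, coda /k/ ok → licit
/tfsel/ — violates constraint 2: syllable 1 onset /tfs/ has 3 consonants (> 2) → illicit
/sid/ — σ1 onset /s/, coda /d/ ok → licit
/dza.let/ — σ1 onset /dz/ (2C), coda /∅/ ok; σ2 onset /l/, coda /t/ ok → licit
Licit: /sa/, /le.do/, /ke/, /so.fzi/, /lda.ok/, /sid/, /dza.let/ → 7.

7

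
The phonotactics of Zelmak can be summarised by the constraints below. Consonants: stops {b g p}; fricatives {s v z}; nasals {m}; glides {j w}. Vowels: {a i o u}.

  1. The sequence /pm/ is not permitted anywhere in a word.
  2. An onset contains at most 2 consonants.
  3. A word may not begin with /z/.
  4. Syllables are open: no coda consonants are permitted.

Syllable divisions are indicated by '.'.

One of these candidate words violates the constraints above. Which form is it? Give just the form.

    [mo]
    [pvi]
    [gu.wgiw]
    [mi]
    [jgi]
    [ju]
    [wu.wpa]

[mo] — σ1 onset /m/, coda /∅/ ok → phonotactically legal
[pvi] — σ1 onset /pv/ (2C), coda /∅/ ok → phonotactically legal
[gu.wgiw] — violates constraint 4: syllable 2 coda /w/ has 1 consonant (> 0) → phonotactically illegal
[mi] — σ1 onset /m/, coda /∅/ ok → phonotactically legal
[jgi] — σ1 onset /jg/ (2C), coda /∅/ ok → phonotactically legal
[ju] — σ1 onset /j/, coda /∅/ ok → phonotactically legal
[wu.wpa] — σ1 onset /w/, coda /∅/ ok; σ2 onset /wp/ (2C), coda /∅/ ok → phonotactically legal

[gu.wgiw]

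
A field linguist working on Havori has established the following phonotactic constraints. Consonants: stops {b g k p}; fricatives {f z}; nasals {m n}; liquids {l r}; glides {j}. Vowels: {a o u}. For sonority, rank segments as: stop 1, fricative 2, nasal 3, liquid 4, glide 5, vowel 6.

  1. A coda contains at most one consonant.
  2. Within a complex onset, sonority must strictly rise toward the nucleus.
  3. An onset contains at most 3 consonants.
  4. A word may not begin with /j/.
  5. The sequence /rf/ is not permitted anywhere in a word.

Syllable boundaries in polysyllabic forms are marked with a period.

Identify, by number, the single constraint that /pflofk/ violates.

1

/pflofk/: syllable 1 coda /fk/ has 2 consonants (> 1).
This is a violation of constraint 1: "A coda contains at most one consonant."
The remaining constraints (2, 3, 4, 5) are satisfied.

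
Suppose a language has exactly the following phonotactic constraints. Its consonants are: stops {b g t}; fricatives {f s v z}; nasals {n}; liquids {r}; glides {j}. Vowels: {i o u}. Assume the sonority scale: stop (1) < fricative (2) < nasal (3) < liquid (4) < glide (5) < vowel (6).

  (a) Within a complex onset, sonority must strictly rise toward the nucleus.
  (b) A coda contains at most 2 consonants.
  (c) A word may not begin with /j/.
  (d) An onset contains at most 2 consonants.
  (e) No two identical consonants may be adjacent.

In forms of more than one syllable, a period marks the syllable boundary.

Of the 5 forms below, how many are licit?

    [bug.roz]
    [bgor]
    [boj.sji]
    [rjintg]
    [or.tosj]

[bug.roz] — σ1 onset /b/, coda /g/ ok; σ2 onset /r/, coda /z/ ok → licit
[bgor] — violates constraint (a): syllable 1 onset /bg/: /b/ (stop, 1) → /g/ (stop, 1) does not rise → illicit
[boj.sji] — σ1 onset /b/, coda /j/ ok; σ2 onset /sj/ (2→5 rises), coda /∅/ ok → licit
[rjintg] — violates constraint (b): syllable 1 coda /ntg/ has 3 consonants (> 2) → illicit
[or.tosj] — σ1 onset /∅/, coda /r/ ok; σ2 onset /t/, coda /sj/ (2C) ok → licit
Licit: [bug.roz], [boj.sji], [or.tosj] → 3.

3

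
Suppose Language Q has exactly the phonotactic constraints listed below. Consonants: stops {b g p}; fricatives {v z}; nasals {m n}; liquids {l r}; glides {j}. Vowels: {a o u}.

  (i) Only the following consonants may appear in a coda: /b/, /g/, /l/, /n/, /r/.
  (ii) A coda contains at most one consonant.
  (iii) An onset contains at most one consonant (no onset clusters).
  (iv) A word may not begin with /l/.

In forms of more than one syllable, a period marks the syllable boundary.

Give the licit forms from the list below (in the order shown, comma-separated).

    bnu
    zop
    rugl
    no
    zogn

no

bnu — violates constraint (iii): syllable 1 onset /bn/ has 2 consonants (> 1) → illicit
zop — violates constraint (i): syllable 1 coda contains /p/, which is not a licensed coda consonant → illicit
rugl — violates constraint (ii): syllable 1 coda /gl/ has 2 consonants (> 1) → illicit
no — σ1 onset /n/, coda /∅/ ok → licit
zogn — violates constraint (ii): syllable 1 coda /gn/ has 2 consonants (> 1) → illicit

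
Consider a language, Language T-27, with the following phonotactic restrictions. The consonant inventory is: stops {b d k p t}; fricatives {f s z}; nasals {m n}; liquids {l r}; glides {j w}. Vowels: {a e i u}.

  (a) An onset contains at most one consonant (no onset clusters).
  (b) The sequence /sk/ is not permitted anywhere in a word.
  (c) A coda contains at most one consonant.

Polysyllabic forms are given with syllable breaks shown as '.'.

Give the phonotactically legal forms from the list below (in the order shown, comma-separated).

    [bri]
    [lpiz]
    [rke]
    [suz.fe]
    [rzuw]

[suz.fe]

[bri] — violates constraint (a): syllable 1 onset /br/ has 2 consonants (> 1) → phonotactically illegal
[lpiz] — violates constraint (a): syllable 1 onset /lp/ has 2 consonants (> 1) → phonotactically illegal
[rke] — violates constraint (a): syllable 1 onset /rk/ has 2 consonants (> 1) → phonotactically illegal
[suz.fe] — σ1 onset /s/, coda /z/ ok; σ2 onset /f/, coda /∅/ ok → phonotactically legal
[rzuw] — violates constraint (a): syllable 1 onset /rz/ has 2 consonants (> 1) → phonotactically illegal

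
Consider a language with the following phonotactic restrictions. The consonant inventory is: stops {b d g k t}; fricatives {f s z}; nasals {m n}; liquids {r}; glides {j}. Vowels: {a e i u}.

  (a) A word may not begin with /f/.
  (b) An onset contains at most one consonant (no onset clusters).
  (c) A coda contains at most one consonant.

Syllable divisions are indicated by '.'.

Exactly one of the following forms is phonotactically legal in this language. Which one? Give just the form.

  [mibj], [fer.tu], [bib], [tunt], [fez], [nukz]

[bib]

[mibj] — violates constraint (c): syllable 1 coda /bj/ has 2 consonants (> 1) → phonotactically illegal
[fer.tu] — violates constraint (a): word begins with /f/ → phonotactically illegal
[bib] — σ1 onset /b/, coda /b/ ok → phonotactically legal
[tunt] — violates constraint (c): syllable 1 coda /nt/ has 2 consonants (> 1) → phonotactically illegal
[fez] — violates constraint (a): word begins with /f/ → phonotactically illegal
[nukz] — violates constraint (c): syllable 1 coda /kz/ has 2 consonants (> 1) → phonotactically illegal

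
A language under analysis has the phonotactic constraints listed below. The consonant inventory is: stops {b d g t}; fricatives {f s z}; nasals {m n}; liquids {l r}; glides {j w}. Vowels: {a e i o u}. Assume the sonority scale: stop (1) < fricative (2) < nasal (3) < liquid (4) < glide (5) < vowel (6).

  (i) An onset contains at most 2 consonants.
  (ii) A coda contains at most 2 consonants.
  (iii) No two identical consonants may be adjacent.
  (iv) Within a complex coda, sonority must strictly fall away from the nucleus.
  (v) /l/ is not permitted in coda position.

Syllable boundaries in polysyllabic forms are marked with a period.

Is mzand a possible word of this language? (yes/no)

mzand — σ1 onset /mz/ (2C), coda /nd/ (3→1 falls) ok → phonotactically legal

yes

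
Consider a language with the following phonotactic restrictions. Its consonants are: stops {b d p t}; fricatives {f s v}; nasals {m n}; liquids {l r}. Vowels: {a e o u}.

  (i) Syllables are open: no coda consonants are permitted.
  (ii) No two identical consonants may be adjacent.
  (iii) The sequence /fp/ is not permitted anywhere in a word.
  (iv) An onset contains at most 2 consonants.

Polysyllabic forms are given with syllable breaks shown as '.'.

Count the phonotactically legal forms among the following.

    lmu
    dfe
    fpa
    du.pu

lmu — σ1 onset /lm/ (2C), coda /∅/ ok → phonotactically legal
dfe — σ1 onset /df/ (2C), coda /∅/ ok → phonotactically legal
fpa — violates constraint (iii): contains banned sequence /fp/ → phonotactically illegal
du.pu — σ1 onset /d/, coda /∅/ ok; σ2 onset /p/, coda /∅/ ok → phonotactically legal
Phonotactically legal: lmu, dfe, du.pu → 3.

3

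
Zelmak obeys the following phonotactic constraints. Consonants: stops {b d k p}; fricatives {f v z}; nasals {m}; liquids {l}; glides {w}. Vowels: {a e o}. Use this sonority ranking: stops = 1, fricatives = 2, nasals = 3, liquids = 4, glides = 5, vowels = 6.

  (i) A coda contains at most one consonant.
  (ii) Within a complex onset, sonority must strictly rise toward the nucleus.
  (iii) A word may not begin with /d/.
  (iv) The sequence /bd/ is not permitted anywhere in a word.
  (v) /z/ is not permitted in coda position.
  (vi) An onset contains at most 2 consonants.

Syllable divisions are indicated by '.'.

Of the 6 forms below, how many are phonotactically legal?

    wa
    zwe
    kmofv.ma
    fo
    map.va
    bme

wa — σ1 onset /w/, coda /∅/ ok → phonotactically legal
zwe — σ1 onset /zw/ (2→5 rises), coda /∅/ ok → phonotactically legal
kmofv.ma — violates constraint (i): syllable 1 coda /fv/ has 2 consonants (> 1) → phonotactically illegal
fo — σ1 onset /f/, coda /∅/ ok → phonotactically legal
map.va — σ1 onset /m/, coda /p/ ok; σ2 onset /v/, coda /∅/ ok → phonotactically legal
bme — σ1 onset /bm/ (1→3 rises), coda /∅/ ok → phonotactically legal
Phonotactically legal: wa, zwe, fo, map.va, bme → 5.

5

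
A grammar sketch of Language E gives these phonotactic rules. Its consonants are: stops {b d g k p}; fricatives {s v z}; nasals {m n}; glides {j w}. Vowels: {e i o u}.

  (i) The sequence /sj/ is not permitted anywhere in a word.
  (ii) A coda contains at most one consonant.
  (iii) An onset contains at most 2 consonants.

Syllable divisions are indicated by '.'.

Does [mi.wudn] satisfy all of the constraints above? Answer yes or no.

[mi.wudn] — violates constraint (ii): syllable 2 coda /dn/ has 2 consonants (> 1) → not permitted

no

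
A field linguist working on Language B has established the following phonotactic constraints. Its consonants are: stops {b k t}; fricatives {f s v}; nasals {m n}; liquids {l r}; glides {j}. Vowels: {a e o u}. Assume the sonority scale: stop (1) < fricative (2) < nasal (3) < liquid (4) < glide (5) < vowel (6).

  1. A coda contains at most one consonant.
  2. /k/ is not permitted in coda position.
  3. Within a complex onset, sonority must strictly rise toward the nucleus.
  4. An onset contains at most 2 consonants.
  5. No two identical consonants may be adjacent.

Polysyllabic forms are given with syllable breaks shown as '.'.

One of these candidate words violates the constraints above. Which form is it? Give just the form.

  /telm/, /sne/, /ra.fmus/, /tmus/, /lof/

/telm/ — violates constraint 1: syllable 1 coda /lm/ has 2 consonants (> 1) → illicit
/sne/ — σ1 onset /sn/ (2→3 rises), coda /∅/ ok → licit
/ra.fmus/ — σ1 onset /r/, coda /∅/ ok; σ2 onset /fm/ (2→3 rises), coda /s/ ok → licit
/tmus/ — σ1 onset /tm/ (1→3 rises), coda /s/ ok → licit
/lof/ — σ1 onset /l/, coda /f/ ok → licit

/telm/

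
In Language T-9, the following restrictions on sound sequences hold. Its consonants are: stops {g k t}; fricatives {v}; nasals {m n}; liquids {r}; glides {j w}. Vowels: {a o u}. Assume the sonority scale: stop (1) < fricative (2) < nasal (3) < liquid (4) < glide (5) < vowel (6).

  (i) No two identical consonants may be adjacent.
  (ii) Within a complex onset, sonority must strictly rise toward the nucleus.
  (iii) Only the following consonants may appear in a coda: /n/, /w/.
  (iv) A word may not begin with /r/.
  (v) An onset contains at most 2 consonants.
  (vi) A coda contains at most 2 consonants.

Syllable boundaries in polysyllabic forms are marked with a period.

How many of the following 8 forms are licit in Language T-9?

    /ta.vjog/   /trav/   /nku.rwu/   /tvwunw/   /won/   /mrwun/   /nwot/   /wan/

/ta.vjog/ — violates constraint (iii): syllable 2 coda contains /g/, which is not a licensed coda consonant → illicit
/trav/ — violates constraint (iii): syllable 1 coda contains /v/, which is not a licensed coda consonant → illicit
/nku.rwu/ — violates constraint (ii): syllable 1 onset /nk/: /n/ (nasal, 3) → /k/ (stop, 1) does not rise → illicit
/tvwunw/ — violates constraint (v): syllable 1 onset /tvw/ has 3 consonants (> 2) → illicit
/won/ — σ1 onset /w/, coda /n/ ok → licit
/mrwun/ — violates constraint (v): syllable 1 onset /mrw/ has 3 consonants (> 2) → illicit
/nwot/ — violates constraint (iii): syllable 1 coda contains /t/, which is not a licensed coda consonant → illicit
/wan/ — σ1 onset /w/, coda /n/ ok → licit
Licit: /won/, /wan/ → 2.

2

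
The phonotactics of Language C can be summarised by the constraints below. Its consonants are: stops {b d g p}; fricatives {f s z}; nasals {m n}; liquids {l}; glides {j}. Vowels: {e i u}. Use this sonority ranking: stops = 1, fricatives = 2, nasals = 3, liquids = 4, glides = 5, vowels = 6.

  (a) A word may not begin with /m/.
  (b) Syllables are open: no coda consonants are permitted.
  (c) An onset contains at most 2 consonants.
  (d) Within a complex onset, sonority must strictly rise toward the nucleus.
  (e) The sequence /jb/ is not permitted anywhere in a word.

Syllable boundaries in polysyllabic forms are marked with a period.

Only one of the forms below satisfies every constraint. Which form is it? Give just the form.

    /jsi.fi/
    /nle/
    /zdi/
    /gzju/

/jsi.fi/ — violates constraint (d): syllable 1 onset /js/: /j/ (glide, 5) → /s/ (fricative, 2) does not rise → phonotactically illegal
/nle/ — σ1 onset /nl/ (3→4 rises), coda /∅/ ok → phonotactically legal
/zdi/ — violates constraint (d): syllable 1 onset /zd/: /z/ (fricative, 2) → /d/ (stop, 1) does not rise → phonotactically illegal
/gzju/ — violates constraint (c): syllable 1 onset /gzj/ has 3 consonants (> 2) → phonotactically illegal

/nle/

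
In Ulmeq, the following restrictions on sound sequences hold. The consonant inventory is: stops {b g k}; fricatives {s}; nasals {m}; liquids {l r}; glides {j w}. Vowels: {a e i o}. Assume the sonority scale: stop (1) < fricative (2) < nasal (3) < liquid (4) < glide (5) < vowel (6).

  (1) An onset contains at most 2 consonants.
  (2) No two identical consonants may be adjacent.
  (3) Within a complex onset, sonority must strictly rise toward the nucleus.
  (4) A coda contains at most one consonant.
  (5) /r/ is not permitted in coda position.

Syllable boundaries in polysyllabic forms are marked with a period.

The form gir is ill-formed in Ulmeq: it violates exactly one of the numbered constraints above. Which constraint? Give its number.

gir: syllable 1 coda contains /r/.
This is a violation of constraint 5: "/r/ is not permitted in coda position."
The remaining constraints (1, 2, 3, 4) are satisfied.

5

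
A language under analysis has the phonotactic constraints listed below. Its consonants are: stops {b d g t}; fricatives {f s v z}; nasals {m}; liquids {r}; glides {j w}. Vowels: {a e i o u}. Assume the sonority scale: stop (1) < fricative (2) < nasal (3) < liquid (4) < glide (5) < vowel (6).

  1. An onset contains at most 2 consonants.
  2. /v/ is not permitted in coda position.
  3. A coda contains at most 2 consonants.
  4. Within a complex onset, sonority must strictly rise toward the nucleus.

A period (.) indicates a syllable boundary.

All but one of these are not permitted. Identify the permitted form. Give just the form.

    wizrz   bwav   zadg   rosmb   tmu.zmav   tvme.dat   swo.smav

wizrz — violates constraint 3: syllable 1 coda /zrz/ has 3 consonants (> 2) → not permitted
bwav — violates constraint 2: syllable 1 coda contains /v/ → not permitted
zadg — σ1 onset /z/, coda /dg/ (2C) ok → permitted
rosmb — violates constraint 3: syllable 1 coda /smb/ has 3 consonants (> 2) → not permitted
tmu.zmav — violates constraint 2: syllable 2 coda contains /v/ → not permitted
tvme.dat — violates constraint 1: syllable 1 onset /tvm/ has 3 consonants (> 2) → not permitted
swo.smav — violates constraint 2: syllable 2 coda contains /v/ → not permitted

zadg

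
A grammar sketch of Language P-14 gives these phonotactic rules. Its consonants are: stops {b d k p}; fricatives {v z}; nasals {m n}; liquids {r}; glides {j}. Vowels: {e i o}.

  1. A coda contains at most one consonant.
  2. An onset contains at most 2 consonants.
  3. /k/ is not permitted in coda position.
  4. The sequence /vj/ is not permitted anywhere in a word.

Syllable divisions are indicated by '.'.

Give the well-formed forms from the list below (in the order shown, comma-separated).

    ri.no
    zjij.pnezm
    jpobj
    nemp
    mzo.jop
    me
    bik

ri.no — σ1 onset /r/, coda /∅/ ok; σ2 onset /n/, coda /∅/ ok → well-formed
zjij.pnezm — violates constraint 1: syllable 2 coda /zm/ has 2 consonants (> 1) → ill-formed
jpobj — violates constraint 1: syllable 1 coda /bj/ has 2 consonants (> 1) → ill-formed
nemp — violates constraint 1: syllable 1 coda /mp/ has 2 consonants (> 1) → ill-formed
mzo.jop — σ1 onset /mz/ (2C), coda /∅/ ok; σ2 onset /j/, coda /p/ ok → well-formed
me — σ1 onset /m/, coda /∅/ ok → well-formed
bik — violates constraint 3: syllable 1 coda contains /k/ → ill-formed

ri.no, mzo.jop, me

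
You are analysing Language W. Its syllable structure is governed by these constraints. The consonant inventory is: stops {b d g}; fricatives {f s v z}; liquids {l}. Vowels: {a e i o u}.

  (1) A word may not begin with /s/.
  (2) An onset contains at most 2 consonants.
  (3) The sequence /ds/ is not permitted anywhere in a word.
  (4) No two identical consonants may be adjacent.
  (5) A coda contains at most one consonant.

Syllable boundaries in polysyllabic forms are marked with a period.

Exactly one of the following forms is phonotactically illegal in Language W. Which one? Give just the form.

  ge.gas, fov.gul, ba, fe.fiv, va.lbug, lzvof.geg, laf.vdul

lzvof.geg

ge.gas — σ1 onset /g/, coda /∅/ ok; σ2 onset /g/, coda /s/ ok → phonotactically legal
fov.gul — σ1 onset /f/, coda /v/ ok; σ2 onset /g/, coda /l/ ok → phonotactically legal
ba — σ1 onset /b/, coda /∅/ ok → phonotactically legal
fe.fiv — σ1 onset /f/, coda /∅/ ok; σ2 onset /f/, coda /v/ ok → phonotactically legal
va.lbug — σ1 onset /v/, coda /∅/ ok; σ2 onset /lb/ (2C), coda /g/ ok → phonotactically legal
lzvof.geg — violates constraint 2: syllable 1 onset /lzv/ has 3 consonants (> 2) → phonotactically illegal
laf.vdul — σ1 onset /l/, coda /f/ ok; σ2 onset /vd/ (2C), coda /l/ ok → phonotactically legal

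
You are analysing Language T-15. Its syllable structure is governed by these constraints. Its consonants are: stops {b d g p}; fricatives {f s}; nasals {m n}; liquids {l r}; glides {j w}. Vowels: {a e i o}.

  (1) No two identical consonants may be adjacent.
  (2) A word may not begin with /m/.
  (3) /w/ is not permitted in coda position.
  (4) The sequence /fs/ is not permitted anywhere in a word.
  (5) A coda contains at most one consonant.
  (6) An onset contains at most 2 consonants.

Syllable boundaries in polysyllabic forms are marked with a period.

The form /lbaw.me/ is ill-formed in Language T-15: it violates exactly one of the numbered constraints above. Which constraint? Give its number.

3

/lbaw.me/: syllable 1 coda contains /w/.
This is a violation of constraint 3: "/w/ is not permitted in coda position."
The remaining constraints (1, 2, 4, 5, 6) are satisfied.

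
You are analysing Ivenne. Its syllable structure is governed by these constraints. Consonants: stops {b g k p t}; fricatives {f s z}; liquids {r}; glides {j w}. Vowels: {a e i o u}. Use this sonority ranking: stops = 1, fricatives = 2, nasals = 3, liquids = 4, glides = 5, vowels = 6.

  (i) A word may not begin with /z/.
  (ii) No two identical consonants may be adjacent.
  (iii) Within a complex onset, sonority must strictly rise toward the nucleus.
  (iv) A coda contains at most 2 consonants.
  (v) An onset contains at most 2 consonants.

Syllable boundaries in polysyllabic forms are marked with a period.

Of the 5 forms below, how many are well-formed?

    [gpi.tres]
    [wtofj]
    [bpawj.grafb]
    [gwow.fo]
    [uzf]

2

[gpi.tres] — violates constraint (iii): syllable 1 onset /gp/: /g/ (stop, 1) → /p/ (stop, 1) does not rise → ill-formed
[wtofj] — violates constraint (iii): syllable 1 onset /wt/: /w/ (glide, 5) → /t/ (stop, 1) does not rise → ill-formed
[bpawj.grafb] — violates constraint (iii): syllable 1 onset /bp/: /b/ (stop, 1) → /p/ (stop, 1) does not rise → ill-formed
[gwow.fo] — σ1 onset /gw/ (1→5 rises), coda /w/ ok; σ2 onset /f/, coda /∅/ ok → well-formed
[uzf] — σ1 onset /∅/, coda /zf/ (2C) ok → well-formed
Well-formed: [gwow.fo], [uzf] → 2.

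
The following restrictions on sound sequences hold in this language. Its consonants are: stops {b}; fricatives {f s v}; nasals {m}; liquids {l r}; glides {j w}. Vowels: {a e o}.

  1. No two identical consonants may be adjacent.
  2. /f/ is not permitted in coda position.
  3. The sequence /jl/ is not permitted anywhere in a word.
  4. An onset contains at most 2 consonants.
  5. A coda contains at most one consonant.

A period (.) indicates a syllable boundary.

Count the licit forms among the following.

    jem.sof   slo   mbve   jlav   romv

1

jem.sof — violates constraint 2: syllable 2 coda contains /f/ → illicit
slo — σ1 onset /sl/ (2C), coda /∅/ ok → licit
mbve — violates constraint 4: syllable 1 onset /mbv/ has 3 consonants (> 2) → illicit
jlav — violates constraint 3: contains banned sequence /jl/ → illicit
romv — violates constraint 5: syllable 1 coda /mv/ has 2 consonants (> 1) → illicit
Licit: slo → 1.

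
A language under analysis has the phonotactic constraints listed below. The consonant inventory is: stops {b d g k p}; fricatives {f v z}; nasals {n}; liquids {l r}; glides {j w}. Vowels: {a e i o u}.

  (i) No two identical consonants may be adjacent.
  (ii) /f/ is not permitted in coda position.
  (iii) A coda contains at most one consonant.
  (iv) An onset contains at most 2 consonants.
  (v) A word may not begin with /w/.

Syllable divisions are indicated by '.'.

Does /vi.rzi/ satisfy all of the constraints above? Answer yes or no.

/vi.rzi/ — σ1 onset /v/, coda /∅/ ok; σ2 onset /rz/ (2C), coda /∅/ ok → licit

yes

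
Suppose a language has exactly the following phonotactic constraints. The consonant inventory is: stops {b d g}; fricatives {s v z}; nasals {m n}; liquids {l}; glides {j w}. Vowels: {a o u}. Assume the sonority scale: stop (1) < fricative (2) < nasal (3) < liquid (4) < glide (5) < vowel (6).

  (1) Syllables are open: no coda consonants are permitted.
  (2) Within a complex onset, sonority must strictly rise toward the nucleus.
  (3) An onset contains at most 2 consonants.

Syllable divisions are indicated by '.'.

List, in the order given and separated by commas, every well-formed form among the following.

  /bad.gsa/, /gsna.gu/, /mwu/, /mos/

/bad.gsa/ — violates constraint 1: syllable 1 coda /d/ has 1 consonant (> 0) → ill-formed
/gsna.gu/ — violates constraint 3: syllable 1 onset /gsn/ has 3 consonants (> 2) → ill-formed
/mwu/ — σ1 onset /mw/ (3→5 rises), coda /∅/ ok → well-formed
/mos/ — violates constraint 1: syllable 1 coda /s/ has 1 consonant (> 0) → ill-formed

/mwu/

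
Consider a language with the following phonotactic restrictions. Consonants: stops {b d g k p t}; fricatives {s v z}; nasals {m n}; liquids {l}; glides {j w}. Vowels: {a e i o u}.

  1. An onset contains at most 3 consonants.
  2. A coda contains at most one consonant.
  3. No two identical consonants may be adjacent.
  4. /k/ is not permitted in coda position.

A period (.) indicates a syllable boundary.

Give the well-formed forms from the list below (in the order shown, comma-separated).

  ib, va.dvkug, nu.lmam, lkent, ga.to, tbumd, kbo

ib, va.dvkug, nu.lmam, ga.to, kbo

ib — σ1 onset /∅/, coda /b/ ok → well-formed
va.dvkug — σ1 onset /v/, coda /∅/ ok; σ2 onset /dvk/ (3C), coda /g/ ok → well-formed
nu.lmam — σ1 onset /n/, coda /∅/ ok; σ2 onset /lm/ (2C), coda /m/ ok → well-formed
lkent — violates constraint 2: syllable 1 coda /nt/ has 2 consonants (> 1) → ill-formed
ga.to — σ1 onset /g/, coda /∅/ ok; σ2 onset /t/, coda /∅/ ok → well-formed
tbumd — violates constraint 2: syllable 1 coda /md/ has 2 consonants (> 1) → ill-formed
kbo — σ1 onset /kb/ (2C), coda /∅/ ok → well-formed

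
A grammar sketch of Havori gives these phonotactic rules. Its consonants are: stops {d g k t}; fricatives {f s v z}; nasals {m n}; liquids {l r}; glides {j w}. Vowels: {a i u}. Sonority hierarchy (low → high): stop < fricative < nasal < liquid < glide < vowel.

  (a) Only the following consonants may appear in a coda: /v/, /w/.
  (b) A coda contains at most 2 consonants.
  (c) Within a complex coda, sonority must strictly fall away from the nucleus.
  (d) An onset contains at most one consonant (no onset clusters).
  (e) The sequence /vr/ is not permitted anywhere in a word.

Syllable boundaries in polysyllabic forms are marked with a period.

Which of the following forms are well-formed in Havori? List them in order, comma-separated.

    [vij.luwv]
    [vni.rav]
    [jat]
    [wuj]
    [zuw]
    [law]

[vij.luwv] — violates constraint (a): syllable 1 coda contains /j/, which is not a licensed coda consonant → ill-formed
[vni.rav] — violates constraint (d): syllable 1 onset /vn/ has 2 consonants (> 1) → ill-formed
[jat] — violates constraint (a): syllable 1 coda contains /t/, which is not a licensed coda consonant → ill-formed
[wuj] — violates constraint (a): syllable 1 coda contains /j/, which is not a licensed coda consonant → ill-formed
[zuw] — σ1 onset /z/, coda /w/ ok → well-formed
[law] — σ1 onset /l/, coda /w/ ok → well-formed

[zuw], [law]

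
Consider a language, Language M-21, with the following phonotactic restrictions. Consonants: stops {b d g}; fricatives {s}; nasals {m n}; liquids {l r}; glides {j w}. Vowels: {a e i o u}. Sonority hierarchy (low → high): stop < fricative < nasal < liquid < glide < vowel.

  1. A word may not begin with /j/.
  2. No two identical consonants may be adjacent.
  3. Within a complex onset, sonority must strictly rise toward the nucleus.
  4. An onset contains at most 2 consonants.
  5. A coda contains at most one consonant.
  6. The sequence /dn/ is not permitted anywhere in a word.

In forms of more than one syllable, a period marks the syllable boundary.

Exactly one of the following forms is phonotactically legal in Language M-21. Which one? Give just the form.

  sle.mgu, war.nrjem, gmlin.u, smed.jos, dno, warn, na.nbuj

smed.jos

sle.mgu — violates constraint 3: syllable 2 onset /mg/: /m/ (nasal, 3) → /g/ (stop, 1) does not rise → phonotactically illegal
war.nrjem — violates constraint 4: syllable 2 onset /nrj/ has 3 consonants (> 2) → phonotactically illegal
gmlin.u — violates constraint 4: syllable 1 onset /gml/ has 3 consonants (> 2) → phonotactically illegal
smed.jos — σ1 onset /sm/ (2→3 rises), coda /d/ ok; σ2 onset /j/, coda /s/ ok → phonotactically legal
dno — violates constraint 6: contains banned sequence /dn/ → phonotactically illegal
warn — violates constraint 5: syllable 1 coda /rn/ has 2 consonants (> 1) → phonotactically illegal
na.nbuj — violates constraint 3: syllable 2 onset /nb/: /n/ (nasal, 3) → /b/ (stop, 1) does not rise → phonotactically illegal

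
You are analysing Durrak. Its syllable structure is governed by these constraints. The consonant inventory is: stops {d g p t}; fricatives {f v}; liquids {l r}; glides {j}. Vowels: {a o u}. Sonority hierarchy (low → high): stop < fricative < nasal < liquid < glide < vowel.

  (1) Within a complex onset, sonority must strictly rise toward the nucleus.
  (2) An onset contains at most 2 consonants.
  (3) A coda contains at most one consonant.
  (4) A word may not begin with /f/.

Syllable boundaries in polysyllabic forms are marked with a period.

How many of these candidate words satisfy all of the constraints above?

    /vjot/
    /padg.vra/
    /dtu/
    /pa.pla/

2

/vjot/ — σ1 onset /vj/ (2→5 rises), coda /t/ ok → well-formed
/padg.vra/ — violates constraint 3: syllable 1 coda /dg/ has 2 consonants (> 1) → ill-formed
/dtu/ — violates constraint 1: syllable 1 onset /dt/: /d/ (stop, 1) → /t/ (stop, 1) does not rise → ill-formed
/pa.pla/ — σ1 onset /p/, coda /∅/ ok; σ2 onset /pl/ (1→4 rises), coda /∅/ ok → well-formed
Well-formed: /vjot/, /pa.pla/ → 2.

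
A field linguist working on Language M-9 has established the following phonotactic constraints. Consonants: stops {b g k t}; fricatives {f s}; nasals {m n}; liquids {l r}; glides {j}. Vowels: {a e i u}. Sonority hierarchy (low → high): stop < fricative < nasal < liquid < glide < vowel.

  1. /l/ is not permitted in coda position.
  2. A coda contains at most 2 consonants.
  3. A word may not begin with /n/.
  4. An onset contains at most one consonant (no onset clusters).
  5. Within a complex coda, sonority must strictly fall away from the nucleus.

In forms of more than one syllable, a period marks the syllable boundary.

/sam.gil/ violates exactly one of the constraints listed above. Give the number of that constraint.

1

/sam.gil/: syllable 2 coda contains /l/.
This is a violation of constraint 1: "/l/ is not permitted in coda position."
The remaining constraints (2, 3, 4, 5) are satisfied.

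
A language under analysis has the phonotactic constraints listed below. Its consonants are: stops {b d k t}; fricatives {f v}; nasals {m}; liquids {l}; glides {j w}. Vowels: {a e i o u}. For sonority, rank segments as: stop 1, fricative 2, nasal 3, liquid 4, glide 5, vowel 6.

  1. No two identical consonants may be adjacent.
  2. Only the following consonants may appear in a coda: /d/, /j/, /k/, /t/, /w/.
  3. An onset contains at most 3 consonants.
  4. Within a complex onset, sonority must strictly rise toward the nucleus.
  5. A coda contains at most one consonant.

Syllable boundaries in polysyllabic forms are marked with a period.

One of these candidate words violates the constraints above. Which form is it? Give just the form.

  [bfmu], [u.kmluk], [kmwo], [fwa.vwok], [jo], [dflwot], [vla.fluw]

[bfmu] — σ1 onset /bfm/ (1→2→3 rises), coda /∅/ ok → phonotactically legal
[u.kmluk] — σ1 onset /∅/, coda /∅/ ok; σ2 onset /kml/ (1→3→4 rises), coda /k/ ok → phonotactically legal
[kmwo] — σ1 onset /kmw/ (1→3→5 rises), coda /∅/ ok → phonotactically legal
[fwa.vwok] — σ1 onset /fw/ (2→5 rises), coda /∅/ ok; σ2 onset /vw/ (2→5 rises), coda /k/ ok → phonotactically legal
[jo] — σ1 onset /j/, coda /∅/ ok → phonotactically legal
[dflwot] — violates constraint 3: syllable 1 onset /dflw/ has 4 consonants (> 3) → phonotactically illegal
[vla.fluw] — σ1 onset /vl/ (2→4 rises), coda /∅/ ok; σ2 onset /fl/ (2→4 rises), coda /w/ ok → phonotactically legal

[dflwot]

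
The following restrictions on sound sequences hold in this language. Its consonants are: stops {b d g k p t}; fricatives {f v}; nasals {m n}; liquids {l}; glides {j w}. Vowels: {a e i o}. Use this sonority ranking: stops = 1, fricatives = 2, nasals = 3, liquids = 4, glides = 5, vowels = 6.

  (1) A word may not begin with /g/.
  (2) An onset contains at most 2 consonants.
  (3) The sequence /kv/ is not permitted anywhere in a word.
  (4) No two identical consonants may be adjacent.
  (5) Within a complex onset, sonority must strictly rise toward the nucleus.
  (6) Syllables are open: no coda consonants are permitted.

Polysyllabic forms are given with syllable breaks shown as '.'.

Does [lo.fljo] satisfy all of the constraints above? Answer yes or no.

no

[lo.fljo] — violates constraint 2: syllable 2 onset /flj/ has 3 consonants (> 2) → ill-formed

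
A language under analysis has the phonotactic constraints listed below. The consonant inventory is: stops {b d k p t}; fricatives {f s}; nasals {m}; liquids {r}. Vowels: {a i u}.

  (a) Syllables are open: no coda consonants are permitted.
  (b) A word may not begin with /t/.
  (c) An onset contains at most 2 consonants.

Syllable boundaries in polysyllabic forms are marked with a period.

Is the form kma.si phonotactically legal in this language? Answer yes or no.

yes

kma.si — σ1 onset /km/ (2C), coda /∅/ ok; σ2 onset /s/, coda /∅/ ok → phonotactically legal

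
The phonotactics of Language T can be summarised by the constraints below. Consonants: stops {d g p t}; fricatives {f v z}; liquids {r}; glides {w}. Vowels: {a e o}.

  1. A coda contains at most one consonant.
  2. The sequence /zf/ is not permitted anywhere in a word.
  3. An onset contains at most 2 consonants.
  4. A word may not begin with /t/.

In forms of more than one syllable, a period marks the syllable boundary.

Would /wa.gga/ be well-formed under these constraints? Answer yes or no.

/wa.gga/ — σ1 onset /w/, coda /∅/ ok; σ2 onset /gg/ (2C), coda /∅/ ok → well-formed

yes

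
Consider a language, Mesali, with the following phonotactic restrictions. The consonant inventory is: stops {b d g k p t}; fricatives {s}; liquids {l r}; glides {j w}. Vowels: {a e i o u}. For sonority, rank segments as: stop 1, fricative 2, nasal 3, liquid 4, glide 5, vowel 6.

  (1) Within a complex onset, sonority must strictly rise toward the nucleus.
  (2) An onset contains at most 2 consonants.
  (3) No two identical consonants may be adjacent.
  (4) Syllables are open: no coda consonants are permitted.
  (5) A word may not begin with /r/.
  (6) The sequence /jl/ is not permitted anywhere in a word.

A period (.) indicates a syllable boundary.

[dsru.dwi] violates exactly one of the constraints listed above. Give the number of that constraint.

2

[dsru.dwi]: syllable 1 onset /dsr/ has 3 consonants (> 2).
This is a violation of constraint 2: "An onset contains at most 2 consonants."
The remaining constraints (1, 3, 4, 5, 6) are satisfied.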